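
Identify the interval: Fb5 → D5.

diminished third

Descending from Fb5 to D5 is the same interval as ascending D5 to Fb5.
D to F spans three letter names (D-E-F) — that makes it a third of some quality.
The major third is 4 semitones; here we have 2, two semitones narrower: diminished.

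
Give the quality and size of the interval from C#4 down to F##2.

diminished twelfth

Descending from C#4 to F##2 is the same interval as ascending F##2 to C#4.
F to C spans five letter names (F-G-A-B-C), plus an octave — that makes it a twelfth of some quality.
F##2 to C#4 spans 18 semitones — one semitone narrower than the perfect twelfth (19) — giving a diminished twelfth.
(Equivalently, a compound diminished fifth: a diminished fifth plus an octave.)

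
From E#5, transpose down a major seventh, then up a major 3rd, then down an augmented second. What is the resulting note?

E#5 down a major seventh → F#4 (11 semitones).
F#4 up a major third → A#4 (4 semitones).
An augmented second down from A#4 is G4.

G4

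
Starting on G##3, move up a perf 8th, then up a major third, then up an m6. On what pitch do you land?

G##3 up a perfect octave → G##4 (12 semitones).
A major third up from G##4 is B##4.
Up a minor sixth from B##4: G##5 (8 semitones up).

G##5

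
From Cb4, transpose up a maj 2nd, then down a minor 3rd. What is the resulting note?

Cb4 up a major second → Db4 (2 semitones).
A minor third down from Db4 is Bb3.

Bb3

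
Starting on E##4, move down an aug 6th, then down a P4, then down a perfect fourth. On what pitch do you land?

A#2

Down an augmented sixth from E##4: G#3 (10 semitones down).
A perfect fourth down from G#3 is D#3.
Down a perfect fourth from D#3: A#2 (5 semitones down).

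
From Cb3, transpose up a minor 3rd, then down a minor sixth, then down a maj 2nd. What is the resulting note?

Fb2

Up a minor third from Cb3: Ebb3 (3 semitones up).
A minor sixth down from Ebb3 is Gb2.
Down a major second from Gb2: Fb2 (2 semitones down).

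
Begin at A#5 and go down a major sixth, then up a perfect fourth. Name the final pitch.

A major sixth down from A#5 is C#5.
Up a perfect fourth from C#5: F#5 (5 semitones up).

F#5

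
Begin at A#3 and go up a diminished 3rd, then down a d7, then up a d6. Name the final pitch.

A#3 up a diminished third → C4 (2 semitones).
Down a diminished seventh from C4: D#3 (9 semitones down).
A diminished sixth up from D#3 is Bb3.

Bb3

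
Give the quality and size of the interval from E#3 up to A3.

diminished 4th

E to A spans four letter names (E-F-G-A): a fourth.
The perfect fourth is 5 semitones; here we have 4, one semitone narrower: diminished.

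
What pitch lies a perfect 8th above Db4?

An octave keeps the letter name D, an octave up from D.
Moving 12 semitones up from Db4 (the size of a perfect octave) reaches Db5.

Db5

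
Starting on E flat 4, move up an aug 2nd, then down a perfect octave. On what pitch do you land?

Eb4 up an augmented second → F#4 (3 semitones).
F#4 down a perfect octave → F#3 (12 semitones).

F sharp 3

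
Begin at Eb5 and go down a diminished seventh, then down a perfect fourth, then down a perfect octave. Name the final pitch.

C#3

A diminished seventh down from Eb5 is F#4.
Down a perfect fourth from F#4: C#4 (5 semitones down).
Down a perfect octave from C#4: C#3 (12 semitones down).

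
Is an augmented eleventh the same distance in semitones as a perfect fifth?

No

18 semitones (augmented eleventh) vs 7 semitones (perfect fifth): not equal.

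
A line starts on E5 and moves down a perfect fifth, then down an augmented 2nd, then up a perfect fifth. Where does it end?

Down a perfect fifth from E5: A4 (7 semitones down).
A4 down an augmented second → Gb4 (3 semitones).
Up a perfect fifth from Gb4: Db5 (7 semitones up).

Db5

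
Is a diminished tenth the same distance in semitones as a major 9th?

A diminished tenth spans 14 semitones, and a major ninth also spans 14 semitones — they're enharmonic.

Yes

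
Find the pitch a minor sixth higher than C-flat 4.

A-double-flat 4

Counting six letter names up from C lands on A.
A minor sixth is 8 semitones; 8 semitones up from Cb4 gives Abb4.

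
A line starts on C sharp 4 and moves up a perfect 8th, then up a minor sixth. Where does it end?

C#4 up a perfect octave → C#5 (12 semitones).
C#5 up a minor sixth → A5 (8 semitones).

A 5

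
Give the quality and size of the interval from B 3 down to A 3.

Descending from B3 to A3 is the same interval as ascending A3 to B3.
A to B spans two letter names (A-B): a second.
Counting semitones, A3→B3 is 2, which is the major second.

major second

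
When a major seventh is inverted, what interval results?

Interval numbers invert to sum to nine: 7 + 2 = 9, so a seventh inverts to a second.
The quality also flips — major becomes minor — giving a minor second.

minor 2nd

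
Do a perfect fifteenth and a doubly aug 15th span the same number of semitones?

No

A perfect fifteenth is 24 semitones but a doubly augmented fifteenth is 26 semitones — different sizes.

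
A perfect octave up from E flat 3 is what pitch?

E flat 4

For an octave the letter name doesn't change: still E, an octave up.
A perfect octave is 12 semitones; 12 semitones up from Eb3 gives Eb4.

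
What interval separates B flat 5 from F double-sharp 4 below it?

Descending from Bb5 to F##4 is the same interval as ascending F##4 to Bb5.
F to B spans four letter names (F-G-A-B), plus an octave — that makes it an eleventh of some quality.
F##4 to Bb5 spans 15 semitones — two semitones narrower than the perfect eleventh (17) — giving a doubly diminished eleventh.
(Equivalently, a compound doubly diminished fourth: a doubly diminished fourth plus an octave.)

doubly diminished eleventh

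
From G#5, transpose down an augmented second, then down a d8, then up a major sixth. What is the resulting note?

D#5

An augmented second down from G#5 is F5.
F5 down a diminished octave → F#4 (11 semitones).
Up a major sixth from F#4: D#5 (9 semitones up).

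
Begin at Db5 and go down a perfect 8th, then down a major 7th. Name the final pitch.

Ebb3

Down a perfect octave from Db5: Db4 (12 semitones down).
Db4 down a major seventh → Ebb3 (11 semitones).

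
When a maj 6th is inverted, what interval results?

minor 3rd

Inverted interval numbers add to nine, so a sixth pairs with a third (6 + 3 = 9).
And major becomes minor under inversion, so we get a minor third.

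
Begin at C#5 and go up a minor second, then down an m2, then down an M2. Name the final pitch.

C#5 up a minor second → D5 (1 semitone).
D5 down a minor second → C#5 (1 semitone).
Down a major second from C#5: B4 (2 semitones down).

B4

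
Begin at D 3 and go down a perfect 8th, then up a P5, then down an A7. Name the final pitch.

B double-flat 1

D3 down a perfect octave → D2 (12 semitones).
A perfect fifth up from D2 is A2.
A2 down an augmented seventh → Bbb1 (12 semitones).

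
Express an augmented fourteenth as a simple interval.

Subtracting seven from the interval number removes an octave: 14 − 7 = 7.
That makes an augmented fourteenth a compound augmented seventh — an octave plus an augmented seventh.

A7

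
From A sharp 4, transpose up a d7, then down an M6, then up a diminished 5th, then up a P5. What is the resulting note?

C flat 6

Up a diminished seventh from A#4: G5 (9 semitones up).
Down a major sixth from G5: Bb4 (9 semitones down).
Up a diminished fifth from Bb4: Fb5 (6 semitones up).
Up a perfect fifth from Fb5: Cb6 (7 semitones up).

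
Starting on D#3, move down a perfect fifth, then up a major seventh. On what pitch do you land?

F##3

Down a perfect fifth from D#3: G#2 (7 semitones down).
G#2 up a major seventh → F##3 (11 semitones).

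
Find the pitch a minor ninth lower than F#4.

Counting two letter names plus an octave down from F lands on E.
Moving 13 semitones down from F#4 (the size of a minor ninth) reaches E#3.

E#3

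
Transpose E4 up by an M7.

D#5

Counting seven letter names up from E lands on D.
A major seventh is 11 semitones; 11 semitones up from E4 gives D#5.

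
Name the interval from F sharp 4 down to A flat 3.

Descending from F#4 to Ab3 is the same interval as ascending Ab3 to F#4.
A to F spans six letter names (A-B-C-D-E-F), so the interval is some kind of sixth.
The major sixth is 9 semitones; here we have 10, one semitone wider: augmented.

augmented sixth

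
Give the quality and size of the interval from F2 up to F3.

perfect 8th

F to F is the same letter name, plus an octave — that makes it an octave of some quality.
F2 to F3 is 12 semitones, matching the perfect octave exactly, so the quality is perfect.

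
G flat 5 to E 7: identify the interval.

augmented thirteenth

G to E spans six letter names (G-A-B-C-D-E), plus an octave, so the interval is some kind of thirteenth.
Gb5 to E7 spans 22 semitones — one semitone wider than the major thirteenth (21) — giving an augmented thirteenth.
(Equivalently, a compound augmented sixth: an augmented sixth plus an octave.)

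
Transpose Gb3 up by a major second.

Two letter names up from G: A.
A major second is 2 semitones; 2 semitones up from Gb3 gives Ab3.

Ab3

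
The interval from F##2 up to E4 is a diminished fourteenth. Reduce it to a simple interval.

Take out an octave (7 from the number): 14 − 7 = 7.
So a diminished fourteenth is an octave plus a diminished seventh. The quality is unchanged.

diminished seventh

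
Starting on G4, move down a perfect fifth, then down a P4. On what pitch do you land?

G3

A perfect fifth down from G4 is C4.
C4 down a perfect fourth → G3 (5 semitones).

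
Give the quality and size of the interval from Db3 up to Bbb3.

minor sixth

D to B spans six letter names (D-E-F-G-A-B) — that makes it a sixth of some quality.
Db3 to Bbb3 is 8 semitones, a half step short of the major sixth (9), so this is minor.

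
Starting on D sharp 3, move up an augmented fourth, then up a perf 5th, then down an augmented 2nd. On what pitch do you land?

D#3 up an augmented fourth → G##3 (6 semitones).
A perfect fifth up from G##3 is D##4.
Down an augmented second from D##4: C#4 (3 semitones down).

C sharp 4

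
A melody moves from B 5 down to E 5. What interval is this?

Descending from B5 to E5 is the same interval as ascending E5 to B5.
E to B spans five letter names (E-F-G-A-B) — that makes it a fifth of some quality.
Counting semitones, E5→B5 is 7, which is the perfect fifth.

P5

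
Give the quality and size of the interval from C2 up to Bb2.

minor seventh

C to B spans seven letter names (C-D-E-F-G-A-B): a seventh.
C2 to Bb2 is 10 semitones, a half step short of the major seventh (11), so this is minor.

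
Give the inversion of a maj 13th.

m3

First reduce the compound major thirteenth to its simple form, a major sixth.
Interval numbers invert to sum to nine: 6 + 3 = 9, so a sixth inverts to a third.
Quality inverts too: major becomes minor. That makes the inversion a minor third.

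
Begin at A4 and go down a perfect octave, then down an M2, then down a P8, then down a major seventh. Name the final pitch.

Ab1

A perfect octave down from A4 is A3.
A major second down from A3 is G3.
A perfect octave down from G3 is G2.
G2 down a major seventh → Ab1 (11 semitones).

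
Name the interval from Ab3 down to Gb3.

major second

Descending from Ab3 to Gb3 is the same interval as ascending Gb3 to Ab3.
G to A spans two letter names (G-A): a second.
The major second spans 2 semitones, and Gb3 to Ab3 is exactly 2 semitones — so this is a major second.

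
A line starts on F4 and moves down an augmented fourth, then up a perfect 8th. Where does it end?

Cb5

Down an augmented fourth from F4: Cb4 (6 semitones down).
Cb4 up a perfect octave → Cb5 (12 semitones).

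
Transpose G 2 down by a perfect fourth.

D 2

Four letter names down from G: D.
A perfect fourth spans 5 semitones, so from G2 the target pitch is D2.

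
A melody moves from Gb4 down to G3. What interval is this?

diminished 8th

Descending from Gb4 to G3 is the same interval as ascending G3 to Gb4.
G to G is the same letter name, plus an octave — that makes it an octave of some quality.
The perfect octave is 12 semitones; here we have 11, one semitone narrower: diminished.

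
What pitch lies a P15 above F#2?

A fifteenth keeps the letter name F, two octaves up from F.
Moving 24 semitones up from F#2 (the size of a perfect fifteenth) reaches F#4.

F#4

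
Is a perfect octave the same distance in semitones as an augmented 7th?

Yes

A perfect octave spans 12 semitones, and an augmented seventh also spans 12 semitones — they're enharmonic.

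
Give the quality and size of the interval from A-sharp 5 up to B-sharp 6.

major 9th

A to B spans two letter names (A-B), plus an octave, so the interval is some kind of ninth.
The major ninth spans 14 semitones, and A#5 to B#6 is exactly 14 semitones — so this is a major ninth.
(Equivalently, a compound major second: a major second plus an octave.)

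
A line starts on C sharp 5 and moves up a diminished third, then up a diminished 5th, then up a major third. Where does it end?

A diminished third up from C#5 is Eb5.
Up a diminished fifth from Eb5: Bbb5 (6 semitones up).
Bbb5 up a major third → Db6 (4 semitones).

D flat 6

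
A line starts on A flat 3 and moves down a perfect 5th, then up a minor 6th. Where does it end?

A perfect fifth down from Ab3 is Db3.
Up a minor sixth from Db3: Bbb3 (8 semitones up).

B double-flat 3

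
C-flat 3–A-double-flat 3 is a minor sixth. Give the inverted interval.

Interval numbers invert to sum to nine: 6 + 3 = 9, so a sixth inverts to a third.
And minor becomes major under inversion, so we get a major third.

M3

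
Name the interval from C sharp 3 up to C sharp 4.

P8

C to C is the same letter name, plus an octave, so the interval is some kind of octave.
The perfect octave spans 12 semitones, and C#3 to C#4 is exactly 12 semitones — so this is a perfect octave.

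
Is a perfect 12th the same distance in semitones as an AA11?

Both span 19 semitones: a perfect twelfth and a doubly augmented eleventh are the same chromatic distance.

Yes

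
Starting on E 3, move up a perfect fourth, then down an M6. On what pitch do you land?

Up a perfect fourth from E3: A3 (5 semitones up).
A3 down a major sixth → C3 (9 semitones).

C 3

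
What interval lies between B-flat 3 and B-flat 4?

perfect octave

B to B is the same letter name, plus an octave: an octave.
The perfect octave spans 12 semitones, and Bb3 to Bb4 is exactly 12 semitones — so this is a perfect octave.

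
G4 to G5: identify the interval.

perfect octave

G to G is the same letter name, plus an octave — that makes it an octave of some quality.
Counting semitones, G4→G5 is 12, which is the perfect octave.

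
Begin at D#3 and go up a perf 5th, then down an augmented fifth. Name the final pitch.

D#3 up a perfect fifth → A#3 (7 semitones).
Down an augmented fifth from A#3: D3 (8 semitones down).

D3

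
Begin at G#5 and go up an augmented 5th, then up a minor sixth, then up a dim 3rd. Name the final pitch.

Up an augmented fifth from G#5: D##6 (8 semitones up).
D##6 up a minor sixth → B#6 (8 semitones).
A diminished third up from B#6 is D7.

D7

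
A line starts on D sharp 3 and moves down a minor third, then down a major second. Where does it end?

Down a minor third from D#3: B#2 (3 semitones down).
A major second down from B#2 is A#2.

A sharp 2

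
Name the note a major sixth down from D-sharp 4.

F-sharp 3

Six letter names down from D: F.
A major sixth is 9 semitones; 9 semitones down from D#4 gives F#3.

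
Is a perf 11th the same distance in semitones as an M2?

A perfect eleventh is 17 semitones but a major second is 2 semitones — different sizes.

No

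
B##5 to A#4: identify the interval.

Descending from B##5 to A#4 is the same interval as ascending A#4 to B##5.
A to B spans two letter names (A-B), plus an octave, so the interval is some kind of ninth.
A major ninth would be 14 semitones; A#4 to B##5 is 15, one semitone wider, so the interval is augmented.
(Equivalently, a compound augmented second: an augmented second plus an octave.)

A9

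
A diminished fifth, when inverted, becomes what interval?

augmented 4th

Interval numbers invert to sum to nine: 5 + 4 = 9, so a fifth inverts to a fourth.
And diminished becomes augmented under inversion, so we get an augmented fourth.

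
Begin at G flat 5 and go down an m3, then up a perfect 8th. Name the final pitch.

E flat 6

A minor third down from Gb5 is Eb5.
Up a perfect octave from Eb5: Eb6 (12 semitones up).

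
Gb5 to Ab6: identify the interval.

G to A spans two letter names (G-A), plus an octave: a ninth.
The major ninth spans 14 semitones, and Gb5 to Ab6 is exactly 14 semitones — so this is a major ninth.
(Equivalently, a compound major second: a major second plus an octave.)

M9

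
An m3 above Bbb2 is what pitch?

Dbb3

Three letter names up from B: D.
Moving 3 semitones up from Bbb2 (the size of a minor third) reaches Dbb3.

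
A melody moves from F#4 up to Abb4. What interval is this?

F to A spans three letter names (F-G-A): a third.
F#4 to Abb4 spans 1 semitone — three semitones narrower than the major third (4) — giving a doubly diminished third.

doubly diminished 3rd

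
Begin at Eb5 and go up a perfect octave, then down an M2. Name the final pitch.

Db6

Eb5 up a perfect octave → Eb6 (12 semitones).
A major second down from Eb6 is Db6.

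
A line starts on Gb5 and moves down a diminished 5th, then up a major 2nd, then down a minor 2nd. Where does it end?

C#5

Gb5 down a diminished fifth → C5 (6 semitones).
C5 up a major second → D5 (2 semitones).
Down a minor second from D5: C#5 (1 semitone down).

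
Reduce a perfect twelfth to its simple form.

Each octave removed subtracts seven from the number: 12 − 7 = 5.
That makes a perfect twelfth a compound perfect fifth — an octave plus a perfect fifth.

perfect fifth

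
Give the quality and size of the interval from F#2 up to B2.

P4

F to B spans four letter names (F-G-A-B), so the interval is some kind of fourth.
F#2 to B2 is 5 semitones, matching the perfect fourth exactly, so the quality is perfect.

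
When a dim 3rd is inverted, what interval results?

A6

The rule of nine gives the new number: 9 − 3 = 6, so a third becomes a sixth.
The quality also flips — diminished becomes augmented — giving an augmented sixth.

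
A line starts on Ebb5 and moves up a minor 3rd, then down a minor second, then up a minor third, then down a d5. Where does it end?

Db5

A minor third up from Ebb5 is Gbb5.
Down a minor second from Gbb5: Fb5 (1 semitone down).
Fb5 up a minor third → Abb5 (3 semitones).
Down a diminished fifth from Abb5: Db5 (6 semitones down).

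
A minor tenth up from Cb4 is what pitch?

Ebb5

Counting three letter names plus an octave up from C lands on E.
A minor tenth spans 15 semitones, so from Cb4 the target pitch is Ebb5.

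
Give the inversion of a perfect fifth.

Interval numbers invert to sum to nine: 5 + 4 = 9, so a fifth inverts to a fourth.
The quality also flips — perfect stays perfect — giving a perfect fourth.

P4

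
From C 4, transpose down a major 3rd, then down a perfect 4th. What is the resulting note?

E flat 3

Down a major third from C4: Ab3 (4 semitones down).
A perfect fourth down from Ab3 is Eb3.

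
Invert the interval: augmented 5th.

diminished 4th

The rule of nine gives the new number: 9 − 5 = 4, so a fifth becomes a fourth.
Quality inverts too: augmented becomes diminished. That makes the inversion a diminished fourth.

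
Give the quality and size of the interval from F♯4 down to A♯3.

minor sixth

Descending from F#4 to A#3 is the same interval as ascending A#3 to F#4.
A to F spans six letter names (A-B-C-D-E-F), so the interval is some kind of sixth.
At 8 semitones, A#3→F#4 falls one short of a major sixth: minor.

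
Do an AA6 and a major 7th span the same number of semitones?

A doubly augmented sixth = 11 semitones = a major seventh; enharmonically equal.

Yes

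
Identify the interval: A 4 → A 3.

perfect octave

Descending from A4 to A3 is the same interval as ascending A3 to A4.
A to A is the same letter name, plus an octave — that makes it an octave of some quality.
A3 to A4 is 12 semitones, matching the perfect octave exactly, so the quality is perfect.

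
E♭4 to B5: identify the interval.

E to B spans five letter names (E-F-G-A-B), plus an octave — that makes it a twelfth of some quality.
A perfect twelfth would be 19 semitones; Eb4 to B5 is 20, one semitone wider, so the interval is augmented.
(Equivalently, a compound augmented fifth: an augmented fifth plus an octave.)

augmented 12th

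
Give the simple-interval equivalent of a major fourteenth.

Subtracting seven from the interval number removes an octave: 14 − 7 = 7.
So a major fourteenth is an octave plus a major seventh. The quality is unchanged.

M7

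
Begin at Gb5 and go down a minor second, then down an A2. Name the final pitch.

Gb5 down a minor second → F5 (1 semitone).
F5 down an augmented second → Ebb5 (3 semitones).

Ebb5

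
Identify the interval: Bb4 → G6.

B to G spans six letter names (B-C-D-E-F-G), plus an octave — that makes it a thirteenth of some quality.
The major thirteenth spans 21 semitones, and Bb4 to G6 is exactly 21 semitones — so this is a major thirteenth.
(Equivalently, a compound major sixth: a major sixth plus an octave.)

major thirteenth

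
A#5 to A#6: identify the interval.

A to A is the same letter name, plus an octave — that makes it an octave of some quality.
The perfect octave spans 12 semitones, and A#5 to A#6 is exactly 12 semitones — so this is a perfect octave.

perfect 8th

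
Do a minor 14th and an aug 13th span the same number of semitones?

A minor fourteenth spans 22 semitones, and an augmented thirteenth also spans 22 semitones — they're enharmonic.

Yes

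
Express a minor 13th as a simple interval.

m6

Subtracting seven from the interval number removes an octave: 13 − 7 = 6.
That makes a minor thirteenth a compound minor sixth — an octave plus a minor sixth.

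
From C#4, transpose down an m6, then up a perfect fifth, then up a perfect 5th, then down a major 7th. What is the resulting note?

Down a minor sixth from C#4: E#3 (8 semitones down).
E#3 up a perfect fifth → B#3 (7 semitones).
Up a perfect fifth from B#3: F##4 (7 semitones up).
Down a major seventh from F##4: G#3 (11 semitones down).

G#3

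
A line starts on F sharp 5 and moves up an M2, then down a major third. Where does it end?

A major second up from F#5 is G#5.
Down a major third from G#5: E5 (4 semitones down).

E 5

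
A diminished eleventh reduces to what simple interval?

Take out an octave (7 from the number): 11 − 7 = 4.
So a diminished eleventh is an octave plus a diminished fourth. The quality is unchanged.

diminished 4th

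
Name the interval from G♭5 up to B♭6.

M10

G to B spans three letter names (G-A-B), plus an octave: a tenth.
The major tenth spans 16 semitones, and Gb5 to Bb6 is exactly 16 semitones — so this is a major tenth.
(Equivalently, a compound major third: a major third plus an octave.)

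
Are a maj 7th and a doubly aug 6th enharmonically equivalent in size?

Yes

A major seventh = 11 semitones = a doubly augmented sixth; enharmonically equal.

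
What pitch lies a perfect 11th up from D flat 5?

Counting four letter names plus an octave up from D lands on G.
A perfect eleventh is 17 semitones; 17 semitones up from Db5 gives Gb6.

G flat 6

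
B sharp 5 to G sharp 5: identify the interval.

Descending from B#5 to G#5 is the same interval as ascending G#5 to B#5.
G to B spans three letter names (G-A-B), so the interval is some kind of third.
G#5 to B#5 is 4 semitones, matching the major third exactly, so the quality is major.

major third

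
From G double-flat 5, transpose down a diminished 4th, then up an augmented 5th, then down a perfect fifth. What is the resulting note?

D 5

Gbb5 down a diminished fourth → Db5 (4 semitones).
An augmented fifth up from Db5 is A5.
Down a perfect fifth from A5: D5 (7 semitones down).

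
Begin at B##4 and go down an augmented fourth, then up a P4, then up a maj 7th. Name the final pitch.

A##5

An augmented fourth down from B##4 is F##4.
F##4 up a perfect fourth → B#4 (5 semitones).
A major seventh up from B#4 is A##5.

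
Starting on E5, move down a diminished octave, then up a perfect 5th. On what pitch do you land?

Down a diminished octave from E5: E#4 (11 semitones down).
A perfect fifth up from E#4 is B#4.

B#4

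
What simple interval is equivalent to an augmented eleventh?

augmented fourth

Subtracting seven from the interval number removes an octave: 11 − 7 = 4.
Quality carries through unchanged, so the simple form is an augmented fourth.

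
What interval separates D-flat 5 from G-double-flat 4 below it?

Descending from Db5 to Gbb4 is the same interval as ascending Gbb4 to Db5.
G to D spans five letter names (G-A-B-C-D), so the interval is some kind of fifth.
Gbb4 to Db5 spans 8 semitones — one semitone wider than the perfect fifth (7) — giving an augmented fifth.

augmented fifth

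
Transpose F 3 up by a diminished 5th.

C-flat 4

The fifth takes the letter from F up to C.
Moving 6 semitones up from F3 (the size of a diminished fifth) reaches Cb4.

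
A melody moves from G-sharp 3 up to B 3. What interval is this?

minor third

G to B spans three letter names (G-A-B) — that makes it a third of some quality.
At 3 semitones, G#3→B3 falls one short of a major third: minor.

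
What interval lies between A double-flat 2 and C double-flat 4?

minor 10th

A to C spans three letter names (A-B-C), plus an octave — that makes it a tenth of some quality.
Abb2 to Cbb4 is 15 semitones, a half step short of the major tenth (16), so this is minor.
(Equivalently, a compound minor third: a minor third plus an octave.)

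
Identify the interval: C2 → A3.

major thirteenth

C to A spans six letter names (C-D-E-F-G-A), plus an octave — that makes it a thirteenth of some quality.
The major thirteenth spans 21 semitones, and C2 to A3 is exactly 21 semitones — so this is a major thirteenth.
(Equivalently, a compound major sixth: a major sixth plus an octave.)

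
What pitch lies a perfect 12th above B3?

F#5

Counting five letter names plus an octave up from B lands on F.
A perfect twelfth spans 19 semitones, so from B3 the target pitch is F#5.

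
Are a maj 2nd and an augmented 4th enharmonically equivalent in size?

No

A major second spans 2 semitones; an augmented fourth spans 6 semitones. They differ by 4.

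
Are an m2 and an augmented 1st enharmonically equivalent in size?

Yes

A minor second spans 1 semitone, and an augmented unison also spans 1 semitone — they're enharmonic.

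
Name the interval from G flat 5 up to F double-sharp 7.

doubly augmented fourteenth

G to F spans seven letter names (G-A-B-C-D-E-F), plus an octave: a fourteenth.
The major fourteenth is 23 semitones; here we have 25, two semitones wider: doubly augmented.
(Equivalently, a compound doubly augmented seventh: a doubly augmented seventh plus an octave.)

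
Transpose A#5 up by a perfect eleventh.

Counting four letter names plus an octave up from A lands on D.
A perfect eleventh spans 17 semitones, so from A#5 the target pitch is D#7.

D#7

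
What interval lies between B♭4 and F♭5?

B to F spans five letter names (B-C-D-E-F), so the interval is some kind of fifth.
The perfect fifth is 7 semitones; here we have 6, one semitone narrower: diminished.

d5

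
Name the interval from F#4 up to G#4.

major 2nd

F to G spans two letter names (F-G), so the interval is some kind of second.
The major second spans 2 semitones, and F#4 to G#4 is exactly 2 semitones — so this is a major second.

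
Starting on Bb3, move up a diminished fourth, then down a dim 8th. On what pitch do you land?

Eb3

Up a diminished fourth from Bb3: Ebb4 (4 semitones up).
A diminished octave down from Ebb4 is Eb3.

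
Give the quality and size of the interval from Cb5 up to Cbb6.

C to C is the same letter name, plus an octave, so the interval is some kind of octave.
A perfect octave would be 12 semitones; Cb5 to Cbb6 is 11, one semitone narrower, so the interval is diminished.

diminished 8th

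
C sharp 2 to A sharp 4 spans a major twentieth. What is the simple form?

Each octave removed subtracts seven from the number: 20 − 14 = 6.
That makes a major twentieth a compound major sixth — 2 octaves plus a major sixth.

major 6th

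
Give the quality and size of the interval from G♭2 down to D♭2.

perfect fourth

Descending from Gb2 to Db2 is the same interval as ascending Db2 to Gb2.
D to G spans four letter names (D-E-F-G), so the interval is some kind of fourth.
Counting semitones, Db2→Gb2 is 5, which is the perfect fourth.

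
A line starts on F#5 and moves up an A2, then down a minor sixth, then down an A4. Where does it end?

F##4

F#5 up an augmented second → G##5 (3 semitones).
G##5 down a minor sixth → B##4 (8 semitones).
B##4 down an augmented fourth → F##4 (6 semitones).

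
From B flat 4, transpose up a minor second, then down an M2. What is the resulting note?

B double-flat 4

Up a minor second from Bb4: Cb5 (1 semitone up).
Cb5 down a major second → Bbb4 (2 semitones).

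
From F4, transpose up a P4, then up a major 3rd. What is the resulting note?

A perfect fourth up from F4 is Bb4.
A major third up from Bb4 is D5.

D5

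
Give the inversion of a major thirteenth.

minor 3rd

First reduce the compound major thirteenth to its simple form, a major sixth.
Inverted interval numbers add to nine, so a sixth pairs with a third (6 + 3 = 9).
Quality inverts too: major becomes minor. That makes the inversion a minor third.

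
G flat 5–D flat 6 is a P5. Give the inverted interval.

perfect fourth

The rule of nine gives the new number: 9 − 5 = 4, so a fifth becomes a fourth.
Quality inverts too: perfect stays perfect. That makes the inversion a perfect fourth.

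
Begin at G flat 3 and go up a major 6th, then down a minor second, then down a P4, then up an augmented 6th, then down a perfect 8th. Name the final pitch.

A major sixth up from Gb3 is Eb4.
Eb4 down a minor second → D4 (1 semitone).
Down a perfect fourth from D4: A3 (5 semitones down).
A3 up an augmented sixth → F##4 (10 semitones).
A perfect octave down from F##4 is F##3.

F double-sharp 3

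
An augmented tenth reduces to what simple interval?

Take out an octave (7 from the number): 10 − 7 = 3.
Quality carries through unchanged, so the simple form is an augmented third.

augmented third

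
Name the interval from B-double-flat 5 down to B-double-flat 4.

perfect octave

Descending from Bbb5 to Bbb4 is the same interval as ascending Bbb4 to Bbb5.
B to B is the same letter name, plus an octave, so the interval is some kind of octave.
Counting semitones, Bbb4→Bbb5 is 12, which is the perfect octave.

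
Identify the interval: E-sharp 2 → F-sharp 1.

major seventh

Descending from E#2 to F#1 is the same interval as ascending F#1 to E#2.
F to E spans seven letter names (F-G-A-B-C-D-E) — that makes it a seventh of some quality.
Counting semitones, F#1→E#2 is 11, which is the major seventh.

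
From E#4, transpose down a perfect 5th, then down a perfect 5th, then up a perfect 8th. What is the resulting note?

D#4

E#4 down a perfect fifth → A#3 (7 semitones).
A#3 down a perfect fifth → D#3 (7 semitones).
Up a perfect octave from D#3: D#4 (12 semitones up).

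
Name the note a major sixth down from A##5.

The sixth takes the letter from A down to C.
Moving 9 semitones down from A##5 (the size of a major sixth) reaches C##5.

C##5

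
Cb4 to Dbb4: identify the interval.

C to D spans two letter names (C-D) — that makes it a second of some quality.
Cb4 to Dbb4 is 1 semitone, a half step short of the major second (2), so this is minor.

minor second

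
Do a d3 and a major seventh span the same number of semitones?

2 semitones (diminished third) vs 11 semitones (major seventh): not equal.

No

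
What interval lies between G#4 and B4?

minor third

G to B spans three letter names (G-A-B), so the interval is some kind of third.
G#4 to B4 is 3 semitones, a half step short of the major third (4), so this is minor.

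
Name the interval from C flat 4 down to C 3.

d8

Descending from Cb4 to C3 is the same interval as ascending C3 to Cb4.
C to C is the same letter name, plus an octave: an octave.
The perfect octave is 12 semitones; here we have 11, one semitone narrower: diminished.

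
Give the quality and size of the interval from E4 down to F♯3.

minor 7th

Descending from E4 to F#3 is the same interval as ascending F#3 to E4.
F to E spans seven letter names (F-G-A-B-C-D-E) — that makes it a seventh of some quality.
At 10 semitones, F#3→E4 falls one short of a major seventh: minor.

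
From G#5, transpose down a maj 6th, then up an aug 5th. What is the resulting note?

F##5

G#5 down a major sixth → B4 (9 semitones).
An augmented fifth up from B4 is F##5.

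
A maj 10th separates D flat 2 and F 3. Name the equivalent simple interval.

Subtracting seven from the interval number removes an octave: 10 − 7 = 3.
That makes a major tenth a compound major third — an octave plus a major third.

major 3rd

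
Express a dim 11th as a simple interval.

d4

Subtracting seven from the interval number removes an octave: 11 − 7 = 4.
So a diminished eleventh is an octave plus a diminished fourth. The quality is unchanged.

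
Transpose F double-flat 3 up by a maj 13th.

D double-flat 5

Counting six letter names plus an octave up from F lands on D.
A major thirteenth spans 21 semitones, so from Fbb3 the target pitch is Dbb5.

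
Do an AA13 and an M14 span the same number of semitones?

Yes

A doubly augmented thirteenth spans 23 semitones, and a major fourteenth also spans 23 semitones — they're enharmonic.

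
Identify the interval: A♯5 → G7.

A to G spans seven letter names (A-B-C-D-E-F-G), plus an octave: a fourteenth.
A#5 to G7 spans 21 semitones — two semitones narrower than the major fourteenth (23) — giving a diminished fourteenth.
(Equivalently, a compound diminished seventh: a diminished seventh plus an octave.)

diminished fourteenth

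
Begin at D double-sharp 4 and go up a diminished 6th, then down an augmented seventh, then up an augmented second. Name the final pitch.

D##4 up a diminished sixth → B4 (7 semitones).
B4 down an augmented seventh → Cb4 (12 semitones).
Cb4 up an augmented second → D4 (3 semitones).

D 4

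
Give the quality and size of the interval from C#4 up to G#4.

P5

C to G spans five letter names (C-D-E-F-G) — that makes it a fifth of some quality.
The perfect fifth spans 7 semitones, and C#4 to G#4 is exactly 7 semitones — so this is a perfect fifth.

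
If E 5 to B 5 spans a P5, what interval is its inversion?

perfect fourth

Interval numbers invert to sum to nine: 5 + 4 = 9, so a fifth inverts to a fourth.
The quality also flips — perfect stays perfect — giving a perfect fourth.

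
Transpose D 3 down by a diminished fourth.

A sharp 2

Counting four letter names down from D lands on A.
A diminished fourth is 4 semitones; 4 semitones down from D3 gives A#2.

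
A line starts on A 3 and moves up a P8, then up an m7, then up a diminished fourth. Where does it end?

A perfect octave up from A3 is A4.
Up a minor seventh from A4: G5 (10 semitones up).
G5 up a diminished fourth → Cb6 (4 semitones).

C flat 6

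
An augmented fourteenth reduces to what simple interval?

Take out an octave (7 from the number): 14 − 7 = 7.
Quality carries through unchanged, so the simple form is an augmented seventh.

augmented 7th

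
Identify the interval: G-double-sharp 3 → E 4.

G to E spans six letter names (G-A-B-C-D-E), so the interval is some kind of sixth.
The major sixth is 9 semitones; here we have 7, two semitones narrower: diminished.

diminished sixth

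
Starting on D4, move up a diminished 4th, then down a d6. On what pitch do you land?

Up a diminished fourth from D4: Gb4 (4 semitones up).
A diminished sixth down from Gb4 is B3.

B3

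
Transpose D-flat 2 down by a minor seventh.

Seven letter names down from D: E.
A minor seventh is 10 semitones; 10 semitones down from Db2 gives Eb1.

E-flat 1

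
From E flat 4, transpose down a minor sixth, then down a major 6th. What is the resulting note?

Eb4 down a minor sixth → G3 (8 semitones).
A major sixth down from G3 is Bb2.

B flat 2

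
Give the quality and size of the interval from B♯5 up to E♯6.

perfect fourth

B to E spans four letter names (B-C-D-E) — that makes it a fourth of some quality.
B#5 to E#6 is 5 semitones, matching the perfect fourth exactly, so the quality is perfect.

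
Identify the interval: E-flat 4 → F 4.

E to F spans two letter names (E-F) — that makes it a second of some quality.
Eb4 to F4 is 2 semitones, matching the major second exactly, so the quality is major.

M2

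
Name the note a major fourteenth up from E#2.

D##4

Counting seven letter names plus an octave up from E lands on D.
Moving 23 semitones up from E#2 (the size of a major fourteenth) reaches D##4.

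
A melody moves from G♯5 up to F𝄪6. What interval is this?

G to F spans seven letter names (G-A-B-C-D-E-F): a seventh.
Counting semitones, G#5→F##6 is 11, which is the major seventh.

major seventh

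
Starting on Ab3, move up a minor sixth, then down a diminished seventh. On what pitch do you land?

A minor sixth up from Ab3 is Fb4.
Fb4 down a diminished seventh → G3 (9 semitones).

G3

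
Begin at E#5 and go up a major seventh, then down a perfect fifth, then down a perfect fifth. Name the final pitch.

C##5

Up a major seventh from E#5: D##6 (11 semitones up).
A perfect fifth down from D##6 is G##5.
G##5 down a perfect fifth → C##5 (7 semitones).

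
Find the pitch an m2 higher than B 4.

C 5

The second takes the letter from B up to C.
Moving 1 semitone up from B4 (the size of a minor second) reaches C5.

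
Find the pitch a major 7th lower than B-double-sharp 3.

The seventh takes the letter from B down to C.
A major seventh is 11 semitones; 11 semitones down from B##3 gives C##3.

C-double-sharp 3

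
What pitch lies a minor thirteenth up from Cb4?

Counting six letter names plus an octave up from C lands on A.
Moving 20 semitones up from Cb4 (the size of a minor thirteenth) reaches Abb5.

Abb5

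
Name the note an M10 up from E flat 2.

Three letters up from E (plus an octave) reaches G.
Moving 16 semitones up from Eb2 (the size of a major tenth) reaches G3.

G 3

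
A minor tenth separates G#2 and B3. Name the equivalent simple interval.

Take out an octave (7 from the number): 10 − 7 = 3.
Quality carries through unchanged, so the simple form is a minor third.

minor third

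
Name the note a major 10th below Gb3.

Ebb2

Three letters down from G (plus an octave) reaches E.
A major tenth spans 16 semitones, so from Gb3 the target pitch is Ebb2.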